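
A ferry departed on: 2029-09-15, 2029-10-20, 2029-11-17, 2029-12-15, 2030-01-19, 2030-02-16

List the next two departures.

2030-03-16, 2030-04-20

These are Saturdays at 28- or 35-day spacing (35, 28, 28, 35, 28).
The pattern: 3rd Saturday of the month.
3rd Saturday of March 2030: 2030-03-16.
April 2030 — 3rd Saturday is 2030-04-20.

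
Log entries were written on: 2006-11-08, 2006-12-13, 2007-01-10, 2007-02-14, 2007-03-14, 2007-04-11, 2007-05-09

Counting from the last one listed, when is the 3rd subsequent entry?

2007-08-08

All dates are Wednesdays, 35, 28, 35, 28, 28, 28 days apart.
Specifically, the 2nd Wednesday of each month.
June 2007 — 2nd Wednesday is 2007-06-13.
2nd Wednesday of July 2007: 2007-07-11.
August 2007 — 2nd Wednesday is 2007-08-08.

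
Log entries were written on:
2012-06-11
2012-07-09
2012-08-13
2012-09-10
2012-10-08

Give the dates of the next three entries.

2012-11-12, 2012-12-10, 2013-01-14

All dates are Mondays, 28, 35, 28, 28 days apart.
Specifically, the 2nd Monday of each month.
2nd Monday of November 2012: 2012-11-12.
2nd Monday of December 2012: 2012-12-10.
2nd Monday of January 2013: 2013-01-14.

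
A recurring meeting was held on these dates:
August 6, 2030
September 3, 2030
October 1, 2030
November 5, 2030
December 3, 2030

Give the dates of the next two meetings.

January 7, 2031; February 4, 2031

All dates are Tuesdays, 28, 28, 35, 28 days apart.
Specifically, the 1st Tuesday of each month.
January 2031 — 1st Tuesday is January 7, 2031.
February 2031 — 1st Tuesday is February 4, 2031.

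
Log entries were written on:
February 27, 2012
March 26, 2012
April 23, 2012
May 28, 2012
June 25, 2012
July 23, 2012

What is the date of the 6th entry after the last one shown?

January 28, 2013

These are Mondays at 28- or 35-day spacing (28, 28, 35, 28, 28).
The pattern: 4th Monday of the month.
August 2012 — 4th Monday is August 27, 2012.
4th Monday of September 2012: September 24, 2012.
October 2012 — 4th Monday is October 22, 2012.
November 2012 — 4th Monday is November 26, 2012.
4th Monday of December 2012: December 24, 2012.
4th Monday of January 2013: January 28, 2013.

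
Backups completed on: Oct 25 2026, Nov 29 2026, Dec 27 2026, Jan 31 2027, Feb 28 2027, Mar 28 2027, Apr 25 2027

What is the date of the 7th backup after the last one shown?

Every date is a Sunday; gaps 35, 28, 35, 28, 28, 28 days.
Each is the last Sunday of its month (at least one falls on the 29th or later, ruling out '4th Sunday').
May 2027 ends with Sunday May 30 2027.
Last Sunday of June 2027: Jun 27 2027.
Last Sunday of July 2027: Jul 25 2027.
Last Sunday of August 2027: Aug 29 2027.
September 2027 ends with Sunday Sep 26 2027.
October 2027 ends with Sunday Oct 31 2027.
Last Sunday of November 2027: Nov 28 2027.

Nov 28 2027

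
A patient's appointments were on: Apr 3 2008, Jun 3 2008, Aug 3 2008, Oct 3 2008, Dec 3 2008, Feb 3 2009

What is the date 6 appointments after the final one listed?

Feb 3 2010

Each date is the 3rd; the gaps (61, 61, 61, 61, 62) track the month lengths.
The rule is the 3rd of every 2 months.
April 2009: Apr 3 2009.
Next: June 2009 → Jun 3 2009.
August 2009: Aug 3 2009.
Next: October 2009 → Oct 3 2009.
Next: December 2009 → Dec 3 2009.
Next: February 2010 → Feb 3 2010.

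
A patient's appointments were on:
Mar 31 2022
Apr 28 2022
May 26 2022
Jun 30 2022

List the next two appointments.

These are Thursdays with 28, 28, 35-day gaps.
Each is the final Thursday of its month — Mar 31 2022 is past the 28th, so '4th Thursday' doesn't fit.
July 2022 ends with Thursday Jul 28 2022.
August 2022 ends with Thursday Aug 25 2022.

Jul 28 2022, Aug 25 2022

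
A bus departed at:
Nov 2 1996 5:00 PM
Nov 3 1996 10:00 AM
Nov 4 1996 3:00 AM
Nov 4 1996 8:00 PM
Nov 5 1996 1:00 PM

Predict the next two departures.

Gaps: 17, 17, 17, 17 hours — each event is 17 hours after the previous one.
Nov 5 1996 1:00 PM + 17 h = Nov 6 1996 6:00 AM.
Nov 6 1996 6:00 AM + 17 h = Nov 6 1996 11:00 PM.

Nov 6 1996 6:00 AM, Nov 6 1996 11:00 PM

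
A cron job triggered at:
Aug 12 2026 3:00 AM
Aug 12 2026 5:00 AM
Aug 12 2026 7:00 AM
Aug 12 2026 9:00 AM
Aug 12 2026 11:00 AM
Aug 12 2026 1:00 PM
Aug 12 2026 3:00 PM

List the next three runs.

Aug 12 2026 5:00 PM, Aug 12 2026 7:00 PM, Aug 12 2026 9:00 PM

The interval is a steady 2 hours (2, 2, 2, 2, 2, 2).
Aug 12 2026 3:00 PM + 2 h = Aug 12 2026 5:00 PM.
Aug 12 2026 5:00 PM + 2 h = Aug 12 2026 7:00 PM.
Aug 12 2026 7:00 PM + 2 h = Aug 12 2026 9:00 PM.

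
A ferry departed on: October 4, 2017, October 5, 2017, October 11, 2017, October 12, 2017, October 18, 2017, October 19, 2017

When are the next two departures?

October 25, 2017; October 26, 2017

The gap pattern 1, 6, 1, 6, 1 repeats every 2 events.
These are the Wednesdays and Thursdays of each week.
The following Wednesday is October 25, 2017.
The following Thursday is October 26, 2017.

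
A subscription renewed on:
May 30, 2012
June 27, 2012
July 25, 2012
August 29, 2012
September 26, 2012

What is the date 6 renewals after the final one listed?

These are Wednesdays with 28, 28, 35, 28-day gaps.
Each is the final Wednesday of its month — May 30, 2012 is past the 28th, so '4th Wednesday' doesn't fit.
Last Wednesday of October 2012: October 31, 2012.
November 2012 ends with Wednesday November 28, 2012.
December 2012 ends with Wednesday December 26, 2012.
January 2013 ends with Wednesday January 30, 2013.
February 2013 ends with Wednesday February 27, 2013.
Last Wednesday of March 2013: March 27, 2013.

March 27, 2013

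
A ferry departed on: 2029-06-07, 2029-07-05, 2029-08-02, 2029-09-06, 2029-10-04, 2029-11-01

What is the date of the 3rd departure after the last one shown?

2030-02-07

Gaps: 28, 28, 35, 28, 28 days — a mix of 28 and 35. Every date is a Thursday.
Each is the 1st Thursday of its month.
December 2029 — 1st Thursday is 2029-12-06.
1st Thursday of January 2030: 2030-01-03.
February 2030 — 1st Thursday is 2030-02-07.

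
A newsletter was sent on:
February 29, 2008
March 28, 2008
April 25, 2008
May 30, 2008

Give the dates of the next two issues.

These are Fridays with 28, 28, 35-day gaps.
Each is the final Friday of its month — February 29, 2008 is past the 28th, so '4th Friday' doesn't fit.
Last Friday of June 2008: June 27, 2008.
Last Friday of July 2008: July 25, 2008.

June 27, 2008; July 25, 2008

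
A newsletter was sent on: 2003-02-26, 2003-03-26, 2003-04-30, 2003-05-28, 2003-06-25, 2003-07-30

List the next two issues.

All Wednesdays; the gaps (28, 35, 28, 28, 35) vary with month length.
This is the last Wednesday of each month.
August 2003 ends with Wednesday 2003-08-27.
September 2003 ends with Wednesday 2003-09-24.

2003-08-27, 2003-09-24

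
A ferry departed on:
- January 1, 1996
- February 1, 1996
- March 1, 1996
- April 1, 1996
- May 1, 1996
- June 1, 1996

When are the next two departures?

The day-of-month is always 1 (31, 29, 31, 30, 31 days between events).
So this recurs on the 1st of each month.
July 1996: July 1, 1996.
Next: August 1996 → August 1, 1996.

July 1, 1996; August 1, 1996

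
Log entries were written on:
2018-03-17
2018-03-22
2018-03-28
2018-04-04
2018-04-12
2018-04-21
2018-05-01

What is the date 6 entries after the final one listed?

2018-07-21

The spacing grows by 1 each time: 5, 6, 7, 8, 9, 10 days.
Next gap: 11 days. 2018-05-01 + 11 days = 2018-05-12.
Next gap: 12 days. 2018-05-12 + 12 days = 2018-05-24.
Next gap: 13 days. 2018-05-24 + 13 days = 2018-06-06.
Next gap: 14 days. 2018-06-06 + 14 days = 2018-06-20.
Next gap: 15 days. 2018-06-20 + 15 days = 2018-07-05.
Next gap: 16 days. 2018-07-05 + 16 days = 2018-07-21.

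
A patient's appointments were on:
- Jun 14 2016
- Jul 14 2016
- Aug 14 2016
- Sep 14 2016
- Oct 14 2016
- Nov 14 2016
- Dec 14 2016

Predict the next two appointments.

Each date is the 14th; the gaps (30, 31, 31, 30, 31, 30) track the month lengths.
The rule is the 14th of each month.
January 2017: Jan 14 2017.
February 2017: Feb 14 2017.

Jan 14 2017, Feb 14 2017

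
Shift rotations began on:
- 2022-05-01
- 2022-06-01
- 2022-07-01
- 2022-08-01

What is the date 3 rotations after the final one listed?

Gaps: 31, 30, 31 days — not constant. Every event is on the 1st of the month.
Pattern: the 1st of each month.
September 2022: 2022-09-01.
Next: October 2022 → 2022-10-01.
Next: November 2022 → 2022-11-01.

2022-11-01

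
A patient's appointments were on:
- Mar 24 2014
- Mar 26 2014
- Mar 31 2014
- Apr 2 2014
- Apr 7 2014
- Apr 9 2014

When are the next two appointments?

Gaps: 2, 5, 2, 5, 2 days — not constant, but cyclic with period 2.
The events fall on every Monday and Wednesday.
The following Monday is Apr 14 2014.
The following Wednesday is Apr 16 2014.

Apr 14 2014, Apr 16 2014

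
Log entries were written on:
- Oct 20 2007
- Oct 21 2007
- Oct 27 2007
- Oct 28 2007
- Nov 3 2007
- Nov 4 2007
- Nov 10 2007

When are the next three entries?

Nov 11 2007, Nov 17 2007, Nov 18 2007

Every event lands on a Saturday or Sunday (gaps cycle 1, 6, 1, 6, 1, 6).
So the schedule is: every Saturday and Sunday.
Next Sunday: Nov 11 2007.
Next Saturday: Nov 17 2007.
The following Sunday is Nov 18 2007.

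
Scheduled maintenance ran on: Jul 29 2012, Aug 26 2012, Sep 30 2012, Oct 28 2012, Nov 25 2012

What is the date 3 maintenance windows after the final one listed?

Feb 24 2013

These are Sundays with 28, 35, 28, 28-day gaps.
Each is the final Sunday of its month — Jul 29 2012 is past the 28th, so '4th Sunday' doesn't fit.
December 2012 ends with Sunday Dec 30 2012.
Last Sunday of January 2013: Jan 27 2013.
February 2013 ends with Sunday Feb 24 2013.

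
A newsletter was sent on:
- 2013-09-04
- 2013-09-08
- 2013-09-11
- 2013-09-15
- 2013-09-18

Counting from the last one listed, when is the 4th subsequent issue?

Every event lands on a Wednesday or Sunday (gaps cycle 4, 3, 4, 3).
So the schedule is: every Wednesday and Sunday.
The following Sunday is 2013-09-22.
Next Wednesday: 2013-09-25.
Next Sunday: 2013-09-29.
The following Wednesday is 2013-10-02.

2013-10-02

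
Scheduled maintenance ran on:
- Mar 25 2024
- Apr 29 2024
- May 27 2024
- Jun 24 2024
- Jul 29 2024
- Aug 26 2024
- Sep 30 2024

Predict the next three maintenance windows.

Every date is a Monday; gaps 35, 28, 28, 35, 28, 35 days.
Each is the last Monday of its month (at least one falls on the 29th or later, ruling out '4th Monday').
Last Monday of October 2024: Oct 28 2024.
November 2024 ends with Monday Nov 25 2024.
December 2024 ends with Monday Dec 30 2024.

Oct 28 2024, Nov 25 2024, Dec 30 2024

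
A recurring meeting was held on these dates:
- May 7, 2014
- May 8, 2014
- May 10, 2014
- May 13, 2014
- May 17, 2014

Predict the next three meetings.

Intervals are 1, 2, 3, 4 days — an arithmetic progression with common difference 1.
Next gap: 5 days. May 17, 2014 + 5 days = May 22, 2014.
Next gap: 6 days. May 22, 2014 + 6 days = May 28, 2014.
Next gap: 7 days. May 28, 2014 + 7 days = June 4, 2014.

May 22, 2014; May 28, 2014; June 4, 2014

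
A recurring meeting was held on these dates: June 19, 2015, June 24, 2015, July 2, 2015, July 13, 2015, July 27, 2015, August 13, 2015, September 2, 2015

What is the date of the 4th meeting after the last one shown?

Intervals are 5, 8, 11, 14, 17, 20 days — an arithmetic progression with common difference 3.
Next gap: 23 days. September 2, 2015 + 23 days = September 25, 2015.
Next gap: 26 days. September 25, 2015 + 26 days = October 21, 2015.
Next gap: 29 days. October 21, 2015 + 29 days = November 19, 2015.
Next gap: 32 days. November 19, 2015 + 32 days = December 21, 2015.

December 21, 2015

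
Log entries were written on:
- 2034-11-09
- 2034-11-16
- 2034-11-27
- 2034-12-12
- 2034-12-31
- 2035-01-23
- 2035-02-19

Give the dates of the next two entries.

2035-03-22, 2035-04-26

Intervals are 7, 11, 15, 19, 23, 27 days — an arithmetic progression with common difference 4.
Next gap: 31 days. 2035-02-19 + 31 days = 2035-03-22.
Next gap: 35 days. 2035-03-22 + 35 days = 2035-04-26.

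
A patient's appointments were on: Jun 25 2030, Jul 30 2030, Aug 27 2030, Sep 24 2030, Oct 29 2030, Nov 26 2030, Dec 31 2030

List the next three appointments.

Jan 28 2031, Feb 25 2031, Mar 25 2031

Every date is a Tuesday; gaps 35, 28, 28, 35, 28, 35 days.
Each is the last Tuesday of its month (at least one falls on the 29th or later, ruling out '4th Tuesday').
January 2031 ends with Tuesday Jan 28 2031.
February 2031 ends with Tuesday Feb 25 2031.
Last Tuesday of March 2031: Mar 25 2031.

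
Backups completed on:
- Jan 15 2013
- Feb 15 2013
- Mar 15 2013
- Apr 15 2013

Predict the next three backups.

The day-of-month is always 15 (31, 28, 31 days between events).
So this recurs on the 15th of each month.
Next: May 2013 → May 15 2013.
June 2013: Jun 15 2013.
July 2013: Jul 15 2013.

May 15 2013, Jun 15 2013, Jul 15 2013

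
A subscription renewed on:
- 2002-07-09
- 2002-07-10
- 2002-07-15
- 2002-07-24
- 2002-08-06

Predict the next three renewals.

The spacing grows by 4 each time: 1, 5, 9, 13 days.
Next gap: 17 days. 2002-08-06 + 17 days = 2002-08-23.
Next gap: 21 days. 2002-08-23 + 21 days = 2002-09-13.
Next gap: 25 days. 2002-09-13 + 25 days = 2002-10-08.

2002-08-23, 2002-09-13, 2002-10-08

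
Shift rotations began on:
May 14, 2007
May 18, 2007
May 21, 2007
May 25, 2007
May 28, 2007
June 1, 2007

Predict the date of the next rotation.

June 4, 2007

The gap pattern 4, 3, 4, 3, 4 repeats every 2 events.
These are the Mondays and Fridays of each week.
Next Monday: June 4, 2007.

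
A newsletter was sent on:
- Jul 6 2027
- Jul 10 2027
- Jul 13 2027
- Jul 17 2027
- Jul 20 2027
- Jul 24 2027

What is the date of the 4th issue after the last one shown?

Aug 7 2027

The gap pattern 4, 3, 4, 3, 4 repeats every 2 events.
These are the Tuesdays and Saturdays of each week.
Next Tuesday: Jul 27 2027.
The following Saturday is Jul 31 2027.
Next Tuesday: Aug 3 2027.
Next Saturday: Aug 7 2027.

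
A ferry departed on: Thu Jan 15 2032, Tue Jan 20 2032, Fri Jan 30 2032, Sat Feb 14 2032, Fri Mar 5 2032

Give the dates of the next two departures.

Intervals are 5, 10, 15, 20 days — an arithmetic progression with common difference 5.
Next gap: 25 days. Fri Mar 5 2032 + 25 days = Tue Mar 30 2032.
Next gap: 30 days. Tue Mar 30 2032 + 30 days = Thu Apr 29 2032.

Tue Mar 30 2032, Thu Apr 29 2032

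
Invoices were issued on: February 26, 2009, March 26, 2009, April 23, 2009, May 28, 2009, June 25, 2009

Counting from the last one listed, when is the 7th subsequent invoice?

All dates are Thursdays, 28, 28, 35, 28 days apart.
Specifically, the 4th Thursday of each month.
July 2009 — 4th Thursday is July 23, 2009.
4th Thursday of August 2009: August 27, 2009.
September 2009 — 4th Thursday is September 24, 2009.
4th Thursday of October 2009: October 22, 2009.
4th Thursday of November 2009: November 26, 2009.
December 2009 — 4th Thursday is December 24, 2009.
January 2010 — 4th Thursday is January 28, 2010.

January 28, 2010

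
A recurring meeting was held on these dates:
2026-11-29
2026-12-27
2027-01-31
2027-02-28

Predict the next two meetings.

All Sundays; the gaps (28, 35, 28) vary with month length.
This is the last Sunday of each month.
March 2027 ends with Sunday 2027-03-28.
Last Sunday of April 2027: 2027-04-25.

2027-03-28, 2027-04-25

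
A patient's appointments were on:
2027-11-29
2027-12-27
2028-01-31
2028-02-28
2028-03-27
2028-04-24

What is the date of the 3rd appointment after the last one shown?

2028-07-31

All Mondays; the gaps (28, 35, 28, 28, 28) vary with month length.
This is the last Monday of each month.
May 2028 ends with Monday 2028-05-29.
June 2028 ends with Monday 2028-06-26.
July 2028 ends with Monday 2028-07-31.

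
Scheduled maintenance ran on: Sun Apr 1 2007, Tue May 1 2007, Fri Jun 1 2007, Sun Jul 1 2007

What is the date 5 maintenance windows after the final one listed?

Sat Dec 1 2007

The day-of-month is always 1 (30, 31, 30 days between events).
So this recurs on the 1st of each month.
August 2007: Wed Aug 1 2007.
Next: September 2007 → Sat Sep 1 2007.
October 2007: Mon Oct 1 2007.
November 2007: Thu Nov 1 2007.
Next: December 2007 → Sat Dec 1 2007.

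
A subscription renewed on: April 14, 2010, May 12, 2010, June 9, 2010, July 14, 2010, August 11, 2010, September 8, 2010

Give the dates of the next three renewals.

October 13, 2010; November 10, 2010; December 8, 2010

Gaps: 28, 28, 35, 28, 28 days — a mix of 28 and 35. Every date is a Wednesday.
Each is the 2nd Wednesday of its month.
2nd Wednesday of October 2010: October 13, 2010.
2nd Wednesday of November 2010: November 10, 2010.
2nd Wednesday of December 2010: December 8, 2010.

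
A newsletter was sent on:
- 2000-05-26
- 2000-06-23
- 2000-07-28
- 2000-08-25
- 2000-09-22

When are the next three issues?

2000-10-27, 2000-11-24, 2000-12-22

Gaps: 28, 35, 28, 28 days — a mix of 28 and 35. Every date is a Friday.
Each is the 4th Friday of its month.
4th Friday of October 2000: 2000-10-27.
4th Friday of November 2000: 2000-11-24.
December 2000 — 4th Friday is 2000-12-22.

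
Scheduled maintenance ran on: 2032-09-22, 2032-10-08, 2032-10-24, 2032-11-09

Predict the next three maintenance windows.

Every event comes 16 days after the last (16, 16, 16).
2032-11-09 + 16 days = 2032-11-25.
2032-11-25 + 16 days = 2032-12-11.
2032-12-11 + 16 days = 2032-12-27.

2032-11-25, 2032-12-11, 2032-12-27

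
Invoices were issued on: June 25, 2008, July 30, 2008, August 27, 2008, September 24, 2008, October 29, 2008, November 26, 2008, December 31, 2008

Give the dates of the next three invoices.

January 28, 2009; February 25, 2009; March 25, 2009

These are Wednesdays with 35, 28, 28, 35, 28, 35-day gaps.
Each is the final Wednesday of its month — July 30, 2008 is past the 28th, so '4th Wednesday' doesn't fit.
Last Wednesday of January 2009: January 28, 2009.
Last Wednesday of February 2009: February 25, 2009.
Last Wednesday of March 2009: March 25, 2009.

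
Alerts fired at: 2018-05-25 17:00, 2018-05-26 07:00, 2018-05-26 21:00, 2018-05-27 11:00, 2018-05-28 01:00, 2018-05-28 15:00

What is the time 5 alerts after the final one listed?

The interval is a steady 14 hours (14, 14, 14, 14, 14).
2018-05-28 15:00 + 14 h = 2018-05-29 05:00.
2018-05-29 05:00 + 14 h = 2018-05-29 19:00.
2018-05-29 19:00 + 14 h = 2018-05-30 09:00.
2018-05-30 09:00 + 14 h = 2018-05-30 23:00.
2018-05-30 23:00 + 14 h = 2018-05-31 13:00.

2018-05-31 13:00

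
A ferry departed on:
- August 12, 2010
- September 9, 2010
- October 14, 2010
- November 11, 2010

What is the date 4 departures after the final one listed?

March 10, 2011

All dates are Thursdays, 28, 35, 28 days apart.
Specifically, the 2nd Thursday of each month.
2nd Thursday of December 2010: December 9, 2010.
2nd Thursday of January 2011: January 13, 2011.
February 2011 — 2nd Thursday is February 10, 2011.
2nd Thursday of March 2011: March 10, 2011.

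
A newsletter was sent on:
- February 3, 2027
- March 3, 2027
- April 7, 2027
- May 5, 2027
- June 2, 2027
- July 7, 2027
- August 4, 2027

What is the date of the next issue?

September 1, 2027

Gaps: 28, 35, 28, 28, 35, 28 days — a mix of 28 and 35. Every date is a Wednesday.
Each is the 1st Wednesday of its month.
1st Wednesday of September 2027: September 1, 2027.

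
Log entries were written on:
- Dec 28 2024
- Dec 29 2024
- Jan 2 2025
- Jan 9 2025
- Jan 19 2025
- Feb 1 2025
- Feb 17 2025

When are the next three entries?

Gaps: 1, 4, 7, 10, 13, 16 days — each gap is 3 larger than the previous one.
Next gap: 19 days. Feb 17 2025 + 19 days = Mar 8 2025.
Next gap: 22 days. Mar 8 2025 + 22 days = Mar 30 2025.
Next gap: 25 days. Mar 30 2025 + 25 days = Apr 24 2025.

Mar 8 2025, Mar 30 2025, Apr 24 2025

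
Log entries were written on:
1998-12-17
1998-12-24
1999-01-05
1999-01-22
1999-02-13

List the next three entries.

The spacing grows by 5 each time: 7, 12, 17, 22 days.
Next gap: 27 days. 1999-02-13 + 27 days = 1999-03-12.
Next gap: 32 days. 1999-03-12 + 32 days = 1999-04-13.
Next gap: 37 days. 1999-04-13 + 37 days = 1999-05-20.

1999-03-12, 1999-04-13, 1999-05-20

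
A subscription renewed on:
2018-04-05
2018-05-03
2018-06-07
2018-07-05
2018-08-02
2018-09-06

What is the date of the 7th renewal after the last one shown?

2019-04-04

Gaps: 28, 35, 28, 28, 35 days — a mix of 28 and 35. Every date is a Thursday.
Each is the 1st Thursday of its month.
1st Thursday of October 2018: 2018-10-04.
November 2018 — 1st Thursday is 2018-11-01.
1st Thursday of December 2018: 2018-12-06.
January 2019 — 1st Thursday is 2019-01-03.
1st Thursday of February 2019: 2019-02-07.
1st Thursday of March 2019: 2019-03-07.
1st Thursday of April 2019: 2019-04-04.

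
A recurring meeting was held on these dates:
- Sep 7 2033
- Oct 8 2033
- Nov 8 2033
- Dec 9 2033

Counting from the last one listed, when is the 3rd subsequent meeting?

Mar 12 2034

The spacing is 31, 31, 31 days — always 31 days.
Dec 9 2033 + 31 days = Jan 9 2034.
Jan 9 2034 + 31 days = Feb 9 2034.
Feb 9 2034 + 31 days = Mar 12 2034.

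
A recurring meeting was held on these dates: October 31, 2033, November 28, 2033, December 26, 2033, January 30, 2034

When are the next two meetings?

February 27, 2034; March 27, 2034

These are Mondays with 28, 28, 35-day gaps.
Each is the final Monday of its month — October 31, 2033 is past the 28th, so '4th Monday' doesn't fit.
Last Monday of February 2034: February 27, 2034.
Last Monday of March 2034: March 27, 2034.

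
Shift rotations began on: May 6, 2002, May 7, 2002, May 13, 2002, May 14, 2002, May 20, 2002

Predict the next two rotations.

Gaps: 1, 6, 1, 6 days — not constant, but cyclic with period 2.
The events fall on every Monday and Tuesday.
Next Tuesday: May 21, 2002.
The following Monday is May 27, 2002.

May 21, 2002; May 27, 2002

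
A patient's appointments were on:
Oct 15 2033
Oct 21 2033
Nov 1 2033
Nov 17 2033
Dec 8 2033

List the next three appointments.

The spacing grows by 5 each time: 6, 11, 16, 21 days.
Next gap: 26 days. Dec 8 2033 + 26 days = Jan 3 2034.
Next gap: 31 days. Jan 3 2034 + 31 days = Feb 3 2034.
Next gap: 36 days. Feb 3 2034 + 36 days = Mar 11 2034.

Jan 3 2034, Feb 3 2034, Mar 11 2034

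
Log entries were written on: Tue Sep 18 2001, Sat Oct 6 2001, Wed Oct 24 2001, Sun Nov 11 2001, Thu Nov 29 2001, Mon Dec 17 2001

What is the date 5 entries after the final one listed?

Sun Mar 17 2002

Gaps between consecutive events: 18, 18, 18, 18, 18 days — a constant 18-day interval.
Mon Dec 17 2001 + 18 days = Fri Jan 4 2002.
Fri Jan 4 2002 + 18 days = Tue Jan 22 2002.
Tue Jan 22 2002 + 18 days = Sat Feb 9 2002.
Sat Feb 9 2002 + 18 days = Wed Feb 27 2002.
Wed Feb 27 2002 + 18 days = Sun Mar 17 2002.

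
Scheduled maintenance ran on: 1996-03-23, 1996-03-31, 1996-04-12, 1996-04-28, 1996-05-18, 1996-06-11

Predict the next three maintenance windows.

1996-07-09, 1996-08-10, 1996-09-15

The spacing grows by 4 each time: 8, 12, 16, 20, 24 days.
Next gap: 28 days. 1996-06-11 + 28 days = 1996-07-09.
Next gap: 32 days. 1996-07-09 + 32 days = 1996-08-10.
Next gap: 36 days. 1996-08-10 + 36 days = 1996-09-15.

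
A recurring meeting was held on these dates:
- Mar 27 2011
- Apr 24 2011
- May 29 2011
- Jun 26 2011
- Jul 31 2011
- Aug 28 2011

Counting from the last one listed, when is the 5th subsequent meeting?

Jan 29 2012

All Sundays; the gaps (28, 35, 28, 35, 28) vary with month length.
This is the last Sunday of each month.
September 2011 ends with Sunday Sep 25 2011.
Last Sunday of October 2011: Oct 30 2011.
November 2011 ends with Sunday Nov 27 2011.
Last Sunday of December 2011: Dec 25 2011.
Last Sunday of January 2012: Jan 29 2012.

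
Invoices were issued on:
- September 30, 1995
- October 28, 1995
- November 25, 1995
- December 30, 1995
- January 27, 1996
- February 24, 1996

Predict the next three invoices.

March 30, 1996; April 27, 1996; May 25, 1996

Every date is a Saturday; gaps 28, 28, 35, 28, 28 days.
Each is the last Saturday of its month (at least one falls on the 29th or later, ruling out '4th Saturday').
Last Saturday of March 1996: March 30, 1996.
Last Saturday of April 1996: April 27, 1996.
Last Saturday of May 1996: May 25, 1996.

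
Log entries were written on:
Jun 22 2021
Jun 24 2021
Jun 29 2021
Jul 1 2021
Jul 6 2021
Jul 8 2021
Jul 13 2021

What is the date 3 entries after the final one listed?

The gap pattern 2, 5, 2, 5, 2, 5 repeats every 2 events.
These are the Tuesdays and Thursdays of each week.
Next Thursday: Jul 15 2021.
The following Tuesday is Jul 20 2021.
Next Thursday: Jul 22 2021.

Jul 22 2021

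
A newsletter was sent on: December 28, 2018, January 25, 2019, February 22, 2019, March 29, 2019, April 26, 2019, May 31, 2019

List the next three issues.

June 28, 2019; July 26, 2019; August 30, 2019

All Fridays; the gaps (28, 28, 35, 28, 35) vary with month length.
This is the last Friday of each month.
Last Friday of June 2019: June 28, 2019.
July 2019 ends with Friday July 26, 2019.
August 2019 ends with Friday August 30, 2019.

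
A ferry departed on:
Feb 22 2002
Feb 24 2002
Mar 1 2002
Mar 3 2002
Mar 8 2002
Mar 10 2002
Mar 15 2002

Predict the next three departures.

Gaps: 2, 5, 2, 5, 2, 5 days — not constant, but cyclic with period 2.
The events fall on every Friday and Sunday.
The following Sunday is Mar 17 2002.
Next Friday: Mar 22 2002.
Next Sunday: Mar 24 2002.

Mar 17 2002, Mar 22 2002, Mar 24 2002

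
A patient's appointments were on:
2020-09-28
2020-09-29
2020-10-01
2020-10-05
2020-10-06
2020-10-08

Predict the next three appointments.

2020-10-12, 2020-10-13, 2020-10-15

Every event lands on a Monday or Tuesday or Thursday (gaps cycle 1, 2, 4, 1, 2).
So the schedule is: every Monday, Tuesday and Thursday.
The following Monday is 2020-10-12.
Next Tuesday: 2020-10-13.
The following Thursday is 2020-10-15.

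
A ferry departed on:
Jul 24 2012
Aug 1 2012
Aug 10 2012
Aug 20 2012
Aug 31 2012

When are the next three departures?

Sep 12 2012, Sep 25 2012, Oct 9 2012

The spacing grows by 1 each time: 8, 9, 10, 11 days.
Next gap: 12 days. Aug 31 2012 + 12 days = Sep 12 2012.
Next gap: 13 days. Sep 12 2012 + 13 days = Sep 25 2012.
Next gap: 14 days. Sep 25 2012 + 14 days = Oct 9 2012.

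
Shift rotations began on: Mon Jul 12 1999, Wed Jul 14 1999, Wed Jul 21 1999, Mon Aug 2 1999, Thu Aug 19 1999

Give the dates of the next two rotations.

Gaps: 2, 7, 12, 17 days — each gap is 5 larger than the previous one.
Next gap: 22 days. Thu Aug 19 1999 + 22 days = Fri Sep 10 1999.
Next gap: 27 days. Fri Sep 10 1999 + 27 days = Thu Oct 7 1999.

Fri Sep 10 1999, Thu Oct 7 1999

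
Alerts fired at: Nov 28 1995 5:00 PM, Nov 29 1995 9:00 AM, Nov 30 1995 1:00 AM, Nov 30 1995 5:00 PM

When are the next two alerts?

The interval is a steady 16 hours (16, 16, 16).
Nov 30 1995 5:00 PM + 16 h = Dec 1 1995 9:00 AM.
Dec 1 1995 9:00 AM + 16 h = Dec 2 1995 1:00 AM.

Dec 1 1995 9:00 AM, Dec 2 1995 1:00 AM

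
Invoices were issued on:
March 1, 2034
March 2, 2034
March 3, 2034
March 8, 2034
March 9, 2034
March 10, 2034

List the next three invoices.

Gaps: 1, 1, 5, 1, 1 days — not constant, but cyclic with period 3.
The events fall on every Wednesday, Thursday and Friday.
Next Wednesday: March 15, 2034.
The following Thursday is March 16, 2034.
The following Friday is March 17, 2034.

March 15, 2034; March 16, 2034; March 17, 2034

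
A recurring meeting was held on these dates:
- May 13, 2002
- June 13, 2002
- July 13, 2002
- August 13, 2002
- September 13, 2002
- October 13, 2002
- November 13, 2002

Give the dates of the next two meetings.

Each date is the 13th; the gaps (31, 30, 31, 31, 30, 31) track the month lengths.
The rule is the 13th of each month.
Next: December 2002 → December 13, 2002.
January 2003: January 13, 2003.

December 13, 2002; January 13, 2003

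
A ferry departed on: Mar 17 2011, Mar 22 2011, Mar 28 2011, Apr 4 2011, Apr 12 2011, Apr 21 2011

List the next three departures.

May 1 2011, May 12 2011, May 24 2011

Intervals are 5, 6, 7, 8, 9 days — an arithmetic progression with common difference 1.
Next gap: 10 days. Apr 21 2011 + 10 days = May 1 2011.
Next gap: 11 days. May 1 2011 + 11 days = May 12 2011.
Next gap: 12 days. May 12 2011 + 12 days = May 24 2011.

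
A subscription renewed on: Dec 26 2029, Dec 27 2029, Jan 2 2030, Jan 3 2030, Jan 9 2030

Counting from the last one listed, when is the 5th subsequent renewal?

Every event lands on a Wednesday or Thursday (gaps cycle 1, 6, 1, 6).
So the schedule is: every Wednesday and Thursday.
Next Thursday: Jan 10 2030.
The following Wednesday is Jan 16 2030.
The following Thursday is Jan 17 2030.
Next Wednesday: Jan 23 2030.
Next Thursday: Jan 24 2030.

Jan 24 2030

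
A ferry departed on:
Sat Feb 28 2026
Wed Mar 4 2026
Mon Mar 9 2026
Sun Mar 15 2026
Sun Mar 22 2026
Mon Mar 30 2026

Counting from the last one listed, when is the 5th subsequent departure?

Intervals are 4, 5, 6, 7, 8 days — an arithmetic progression with common difference 1.
Next gap: 9 days. Mon Mar 30 2026 + 9 days = Wed Apr 8 2026.
Next gap: 10 days. Wed Apr 8 2026 + 10 days = Sat Apr 18 2026.
Next gap: 11 days. Sat Apr 18 2026 + 11 days = Wed Apr 29 2026.
Next gap: 12 days. Wed Apr 29 2026 + 12 days = Mon May 11 2026.
Next gap: 13 days. Mon May 11 2026 + 13 days = Sun May 24 2026.

Sun May 24 2026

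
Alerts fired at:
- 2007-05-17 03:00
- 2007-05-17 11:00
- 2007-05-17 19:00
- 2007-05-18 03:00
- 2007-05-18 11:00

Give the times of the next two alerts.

Spacing: 8, 8, 8, 8 h — constant 8 h.
2007-05-18 11:00 + 8 h = 2007-05-18 19:00.
2007-05-18 19:00 + 8 h = 2007-05-19 03:00.

2007-05-18 19:00, 2007-05-19 03:00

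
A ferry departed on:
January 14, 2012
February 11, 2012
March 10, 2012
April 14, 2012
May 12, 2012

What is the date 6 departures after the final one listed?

November 10, 2012

These are Saturdays at 28- or 35-day spacing (28, 28, 35, 28).
The pattern: 2nd Saturday of the month.
June 2012 — 2nd Saturday is June 9, 2012.
2nd Saturday of July 2012: July 14, 2012.
August 2012 — 2nd Saturday is August 11, 2012.
September 2012 — 2nd Saturday is September 8, 2012.
2nd Saturday of October 2012: October 13, 2012.
2nd Saturday of November 2012: November 10, 2012.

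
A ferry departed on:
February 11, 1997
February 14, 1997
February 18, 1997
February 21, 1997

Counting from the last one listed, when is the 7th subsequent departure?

March 18, 1997

Every event lands on a Tuesday or Friday (gaps cycle 3, 4, 3).
So the schedule is: every Tuesday and Friday.
Next Tuesday: February 25, 1997.
Next Friday: February 28, 1997.
Next Tuesday: March 4, 1997.
The following Friday is March 7, 1997.
The following Tuesday is March 11, 1997.
The following Friday is March 14, 1997.
Next Tuesday: March 18, 1997.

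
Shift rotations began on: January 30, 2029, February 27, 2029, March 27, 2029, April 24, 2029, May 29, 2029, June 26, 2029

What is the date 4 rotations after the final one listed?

Every date is a Tuesday; gaps 28, 28, 28, 35, 28 days.
Each is the last Tuesday of its month (at least one falls on the 29th or later, ruling out '4th Tuesday').
Last Tuesday of July 2029: July 31, 2029.
Last Tuesday of August 2029: August 28, 2029.
Last Tuesday of September 2029: September 25, 2029.
October 2029 ends with Tuesday October 30, 2029.

October 30, 2029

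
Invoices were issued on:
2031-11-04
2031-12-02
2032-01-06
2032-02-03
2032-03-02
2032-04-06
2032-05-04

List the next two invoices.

2032-06-01, 2032-07-06

All dates are Tuesdays, 28, 35, 28, 28, 35, 28 days apart.
Specifically, the 1st Tuesday of each month.
1st Tuesday of June 2032: 2032-06-01.
1st Tuesday of July 2032: 2032-07-06.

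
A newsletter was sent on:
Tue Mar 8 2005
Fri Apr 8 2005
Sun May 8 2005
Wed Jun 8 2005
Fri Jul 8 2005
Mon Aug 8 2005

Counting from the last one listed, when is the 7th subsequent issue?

Wed Mar 8 2006

Each date is the 8th; the gaps (31, 30, 31, 30, 31) track the month lengths.
The rule is the 8th of each month.
Next: September 2005 → Thu Sep 8 2005.
Next: October 2005 → Sat Oct 8 2005.
Next: November 2005 → Tue Nov 8 2005.
Next: December 2005 → Thu Dec 8 2005.
January 2006: Sun Jan 8 2006.
Next: February 2006 → Wed Feb 8 2006.
March 2006: Wed Mar 8 2006.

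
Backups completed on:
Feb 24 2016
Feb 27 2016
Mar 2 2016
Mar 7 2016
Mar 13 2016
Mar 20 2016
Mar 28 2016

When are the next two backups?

Apr 6 2016, Apr 16 2016

The spacing grows by 1 each time: 3, 4, 5, 6, 7, 8 days.
Next gap: 9 days. Mar 28 2016 + 9 days = Apr 6 2016.
Next gap: 10 days. Apr 6 2016 + 10 days = Apr 16 2016.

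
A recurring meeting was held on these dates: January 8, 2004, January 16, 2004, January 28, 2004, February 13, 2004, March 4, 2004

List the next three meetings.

The spacing grows by 4 each time: 8, 12, 16, 20 days.
Next gap: 24 days. March 4, 2004 + 24 days = March 28, 2004.
Next gap: 28 days. March 28, 2004 + 28 days = April 25, 2004.
Next gap: 32 days. April 25, 2004 + 32 days = May 27, 2004.

March 28, 2004; April 25, 2004; May 27, 2004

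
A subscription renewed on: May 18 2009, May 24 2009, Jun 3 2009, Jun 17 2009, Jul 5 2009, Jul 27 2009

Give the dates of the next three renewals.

Aug 22 2009, Sep 21 2009, Oct 25 2009

Intervals are 6, 10, 14, 18, 22 days — an arithmetic progression with common difference 4.
Next gap: 26 days. Jul 27 2009 + 26 days = Aug 22 2009.
Next gap: 30 days. Aug 22 2009 + 30 days = Sep 21 2009.
Next gap: 34 days. Sep 21 2009 + 34 days = Oct 25 2009.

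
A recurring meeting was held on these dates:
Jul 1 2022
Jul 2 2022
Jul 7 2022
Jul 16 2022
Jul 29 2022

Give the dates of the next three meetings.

Aug 15 2022, Sep 5 2022, Sep 30 2022

Gaps: 1, 5, 9, 13 days — each gap is 4 larger than the previous one.
Next gap: 17 days. Jul 29 2022 + 17 days = Aug 15 2022.
Next gap: 21 days. Aug 15 2022 + 21 days = Sep 5 2022.
Next gap: 25 days. Sep 5 2022 + 25 days = Sep 30 2022.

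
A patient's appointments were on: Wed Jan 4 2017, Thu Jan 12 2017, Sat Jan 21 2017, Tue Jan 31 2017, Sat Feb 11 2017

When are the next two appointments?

Gaps: 8, 9, 10, 11 days — each gap is 1 larger than the previous one.
Next gap: 12 days. Sat Feb 11 2017 + 12 days = Thu Feb 23 2017.
Next gap: 13 days. Thu Feb 23 2017 + 13 days = Wed Mar 8 2017.

Thu Feb 23 2017, Wed Mar 8 2017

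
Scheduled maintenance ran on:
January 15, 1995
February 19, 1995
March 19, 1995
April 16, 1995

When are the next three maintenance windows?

May 21, 1995; June 18, 1995; July 16, 1995

Gaps: 35, 28, 28 days — a mix of 28 and 35. Every date is a Sunday.
Each is the 3rd Sunday of its month.
3rd Sunday of May 1995: May 21, 1995.
June 1995 — 3rd Sunday is June 18, 1995.
July 1995 — 3rd Sunday is July 16, 1995.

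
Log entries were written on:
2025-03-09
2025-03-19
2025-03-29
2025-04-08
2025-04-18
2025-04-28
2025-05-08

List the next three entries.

Gaps between consecutive events: 10, 10, 10, 10, 10, 10 days — a constant 10-day interval.
2025-05-08 + 10 days = 2025-05-18.
2025-05-18 + 10 days = 2025-05-28.
2025-05-28 + 10 days = 2025-06-07.

2025-05-18, 2025-05-28, 2025-06-07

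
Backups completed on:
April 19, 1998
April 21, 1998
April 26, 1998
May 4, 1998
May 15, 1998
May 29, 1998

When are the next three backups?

June 15, 1998; July 5, 1998; July 28, 1998

The spacing grows by 3 each time: 2, 5, 8, 11, 14 days.
Next gap: 17 days. May 29, 1998 + 17 days = June 15, 1998.
Next gap: 20 days. June 15, 1998 + 20 days = July 5, 1998.
Next gap: 23 days. July 5, 1998 + 23 days = July 28, 1998.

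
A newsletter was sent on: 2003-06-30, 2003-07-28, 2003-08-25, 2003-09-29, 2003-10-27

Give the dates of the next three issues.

These are Mondays with 28, 28, 35, 28-day gaps.
Each is the final Monday of its month — 2003-06-30 is past the 28th, so '4th Monday' doesn't fit.
November 2003 ends with Monday 2003-11-24.
Last Monday of December 2003: 2003-12-29.
Last Monday of January 2004: 2004-01-26.

2003-11-24, 2003-12-29, 2004-01-26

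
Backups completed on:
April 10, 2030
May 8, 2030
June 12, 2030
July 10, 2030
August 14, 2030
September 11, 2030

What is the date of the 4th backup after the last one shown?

These are Wednesdays at 28- or 35-day spacing (28, 35, 28, 35, 28).
The pattern: 2nd Wednesday of the month.
2nd Wednesday of October 2030: October 9, 2030.
2nd Wednesday of November 2030: November 13, 2030.
2nd Wednesday of December 2030: December 11, 2030.
January 2031 — 2nd Wednesday is January 8, 2031.

January 8, 2031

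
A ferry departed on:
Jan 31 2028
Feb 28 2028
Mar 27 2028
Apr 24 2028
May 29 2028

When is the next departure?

All Mondays; the gaps (28, 28, 28, 35) vary with month length.
This is the last Monday of each month.
Last Monday of June 2028: Jun 26 2028.

Jun 26 2028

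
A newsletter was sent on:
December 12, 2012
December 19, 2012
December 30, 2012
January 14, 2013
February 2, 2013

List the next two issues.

February 25, 2013; March 24, 2013

Gaps: 7, 11, 15, 19 days — each gap is 4 larger than the previous one.
Next gap: 23 days. February 2, 2013 + 23 days = February 25, 2013.
Next gap: 27 days. February 25, 2013 + 27 days = March 24, 2013.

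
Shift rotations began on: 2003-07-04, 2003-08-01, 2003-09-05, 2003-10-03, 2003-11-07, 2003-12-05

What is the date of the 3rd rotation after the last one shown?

2004-03-05

These are Fridays at 28- or 35-day spacing (28, 35, 28, 35, 28).
The pattern: 1st Friday of the month.
January 2004 — 1st Friday is 2004-01-02.
1st Friday of February 2004: 2004-02-06.
March 2004 — 1st Friday is 2004-03-05.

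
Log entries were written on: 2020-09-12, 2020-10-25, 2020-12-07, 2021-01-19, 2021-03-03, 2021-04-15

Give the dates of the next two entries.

Gaps between consecutive events: 43, 43, 43, 43, 43 days — a constant 43-day interval.
2021-04-15 + 43 days = 2021-05-28.
2021-05-28 + 43 days = 2021-07-10.

2021-05-28, 2021-07-10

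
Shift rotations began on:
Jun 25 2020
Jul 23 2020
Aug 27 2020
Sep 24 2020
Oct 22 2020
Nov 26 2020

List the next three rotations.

These are Thursdays at 28- or 35-day spacing (28, 35, 28, 28, 35).
The pattern: 4th Thursday of the month.
4th Thursday of December 2020: Dec 24 2020.
4th Thursday of January 2021: Jan 28 2021.
February 2021 — 4th Thursday is Feb 25 2021.

Dec 24 2020, Jan 28 2021, Feb 25 2021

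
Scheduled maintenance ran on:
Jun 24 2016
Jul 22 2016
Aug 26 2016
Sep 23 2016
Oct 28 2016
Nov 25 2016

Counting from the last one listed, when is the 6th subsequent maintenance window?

May 26 2017

All dates are Fridays, 28, 35, 28, 35, 28 days apart.
Specifically, the 4th Friday of each month.
December 2016 — 4th Friday is Dec 23 2016.
January 2017 — 4th Friday is Jan 27 2017.
4th Friday of February 2017: Feb 24 2017.
March 2017 — 4th Friday is Mar 24 2017.
4th Friday of April 2017: Apr 28 2017.
May 2017 — 4th Friday is May 26 2017.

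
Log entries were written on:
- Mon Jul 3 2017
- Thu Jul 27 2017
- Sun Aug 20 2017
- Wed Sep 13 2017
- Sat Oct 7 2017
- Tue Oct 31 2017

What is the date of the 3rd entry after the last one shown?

Thu Jan 11 2018

The spacing is 24, 24, 24, 24, 24 days — always 24 days.
Tue Oct 31 2017 + 24 days = Fri Nov 24 2017.
Fri Nov 24 2017 + 24 days = Mon Dec 18 2017.
Mon Dec 18 2017 + 24 days = Thu Jan 11 2018.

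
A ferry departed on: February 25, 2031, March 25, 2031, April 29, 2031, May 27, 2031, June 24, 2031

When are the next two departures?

July 29, 2031; August 26, 2031

Every date is a Tuesday; gaps 28, 35, 28, 28 days.
Each is the last Tuesday of its month (at least one falls on the 29th or later, ruling out '4th Tuesday').
Last Tuesday of July 2031: July 29, 2031.
Last Tuesday of August 2031: August 26, 2031.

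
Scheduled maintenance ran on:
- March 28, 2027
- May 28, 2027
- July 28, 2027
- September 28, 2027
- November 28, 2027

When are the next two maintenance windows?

January 28, 2028; March 28, 2028

Gaps: 61, 61, 62, 61 days — not constant. Every event is on the 28th of the month.
Pattern: the 28th of every 2 months.
Next: January 2028 → January 28, 2028.
Next: March 2028 → March 28, 2028.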